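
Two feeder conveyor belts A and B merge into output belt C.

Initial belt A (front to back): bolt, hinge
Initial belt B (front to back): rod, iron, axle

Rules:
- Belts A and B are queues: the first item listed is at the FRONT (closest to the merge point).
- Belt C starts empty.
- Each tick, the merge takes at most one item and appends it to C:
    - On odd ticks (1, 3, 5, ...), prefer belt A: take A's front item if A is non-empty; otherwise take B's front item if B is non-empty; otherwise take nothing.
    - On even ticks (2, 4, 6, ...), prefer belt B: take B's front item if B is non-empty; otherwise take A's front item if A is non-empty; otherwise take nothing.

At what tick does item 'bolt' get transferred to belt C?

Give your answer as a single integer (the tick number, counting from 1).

Answer: 1

Derivation:
Tick 1: prefer A, take bolt from A; A=[hinge] B=[rod,iron,axle] C=[bolt]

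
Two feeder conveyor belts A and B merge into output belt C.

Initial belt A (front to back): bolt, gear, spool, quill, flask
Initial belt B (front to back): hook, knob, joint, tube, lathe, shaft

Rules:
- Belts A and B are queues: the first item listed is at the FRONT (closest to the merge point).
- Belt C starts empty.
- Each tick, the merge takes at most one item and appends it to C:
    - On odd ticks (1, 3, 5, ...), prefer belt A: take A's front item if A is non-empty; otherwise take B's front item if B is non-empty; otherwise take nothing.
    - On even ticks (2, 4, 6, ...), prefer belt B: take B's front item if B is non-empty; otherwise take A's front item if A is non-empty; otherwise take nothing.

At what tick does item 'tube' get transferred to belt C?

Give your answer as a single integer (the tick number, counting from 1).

Tick 1: prefer A, take bolt from A; A=[gear,spool,quill,flask] B=[hook,knob,joint,tube,lathe,shaft] C=[bolt]
Tick 2: prefer B, take hook from B; A=[gear,spool,quill,flask] B=[knob,joint,tube,lathe,shaft] C=[bolt,hook]
Tick 3: prefer A, take gear from A; A=[spool,quill,flask] B=[knob,joint,tube,lathe,shaft] C=[bolt,hook,gear]
Tick 4: prefer B, take knob from B; A=[spool,quill,flask] B=[joint,tube,lathe,shaft] C=[bolt,hook,gear,knob]
Tick 5: prefer A, take spool from A; A=[quill,flask] B=[joint,tube,lathe,shaft] C=[bolt,hook,gear,knob,spool]
Tick 6: prefer B, take joint from B; A=[quill,flask] B=[tube,lathe,shaft] C=[bolt,hook,gear,knob,spool,joint]
Tick 7: prefer A, take quill from A; A=[flask] B=[tube,lathe,shaft] C=[bolt,hook,gear,knob,spool,joint,quill]
Tick 8: prefer B, take tube from B; A=[flask] B=[lathe,shaft] C=[bolt,hook,gear,knob,spool,joint,quill,tube]

Answer: 8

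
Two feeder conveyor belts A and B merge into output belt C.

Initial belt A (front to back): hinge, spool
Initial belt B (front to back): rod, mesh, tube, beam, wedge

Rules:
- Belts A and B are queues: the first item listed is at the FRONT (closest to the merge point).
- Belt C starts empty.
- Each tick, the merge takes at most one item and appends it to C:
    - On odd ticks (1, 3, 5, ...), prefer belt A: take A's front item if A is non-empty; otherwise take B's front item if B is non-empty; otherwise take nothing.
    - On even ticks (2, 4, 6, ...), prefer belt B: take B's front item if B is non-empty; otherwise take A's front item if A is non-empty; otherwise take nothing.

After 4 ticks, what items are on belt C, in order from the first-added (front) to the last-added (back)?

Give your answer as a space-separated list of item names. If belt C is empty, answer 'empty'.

Answer: hinge rod spool mesh

Derivation:
Tick 1: prefer A, take hinge from A; A=[spool] B=[rod,mesh,tube,beam,wedge] C=[hinge]
Tick 2: prefer B, take rod from B; A=[spool] B=[mesh,tube,beam,wedge] C=[hinge,rod]
Tick 3: prefer A, take spool from A; A=[-] B=[mesh,tube,beam,wedge] C=[hinge,rod,spool]
Tick 4: prefer B, take mesh from B; A=[-] B=[tube,beam,wedge] C=[hinge,rod,spool,mesh]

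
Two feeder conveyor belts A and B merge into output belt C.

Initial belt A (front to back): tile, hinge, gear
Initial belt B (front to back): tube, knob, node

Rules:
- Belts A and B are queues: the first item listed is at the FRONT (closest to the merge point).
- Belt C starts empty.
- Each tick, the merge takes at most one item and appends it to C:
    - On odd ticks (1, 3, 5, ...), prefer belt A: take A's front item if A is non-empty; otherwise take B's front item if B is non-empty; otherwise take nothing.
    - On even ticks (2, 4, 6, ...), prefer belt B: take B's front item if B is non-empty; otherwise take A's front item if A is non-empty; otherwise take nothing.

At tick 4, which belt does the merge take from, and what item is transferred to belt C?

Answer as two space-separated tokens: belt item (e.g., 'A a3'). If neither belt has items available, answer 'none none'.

Tick 1: prefer A, take tile from A; A=[hinge,gear] B=[tube,knob,node] C=[tile]
Tick 2: prefer B, take tube from B; A=[hinge,gear] B=[knob,node] C=[tile,tube]
Tick 3: prefer A, take hinge from A; A=[gear] B=[knob,node] C=[tile,tube,hinge]
Tick 4: prefer B, take knob from B; A=[gear] B=[node] C=[tile,tube,hinge,knob]

Answer: B knob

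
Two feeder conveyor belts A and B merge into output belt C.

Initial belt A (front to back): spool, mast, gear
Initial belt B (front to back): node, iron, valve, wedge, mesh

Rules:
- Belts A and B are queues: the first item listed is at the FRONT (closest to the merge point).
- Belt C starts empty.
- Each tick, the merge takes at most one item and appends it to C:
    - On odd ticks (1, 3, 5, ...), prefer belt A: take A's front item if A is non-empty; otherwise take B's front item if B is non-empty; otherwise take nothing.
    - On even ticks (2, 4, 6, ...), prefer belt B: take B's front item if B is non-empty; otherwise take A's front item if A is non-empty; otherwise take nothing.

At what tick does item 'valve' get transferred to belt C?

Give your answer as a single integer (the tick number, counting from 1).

Tick 1: prefer A, take spool from A; A=[mast,gear] B=[node,iron,valve,wedge,mesh] C=[spool]
Tick 2: prefer B, take node from B; A=[mast,gear] B=[iron,valve,wedge,mesh] C=[spool,node]
Tick 3: prefer A, take mast from A; A=[gear] B=[iron,valve,wedge,mesh] C=[spool,node,mast]
Tick 4: prefer B, take iron from B; A=[gear] B=[valve,wedge,mesh] C=[spool,node,mast,iron]
Tick 5: prefer A, take gear from A; A=[-] B=[valve,wedge,mesh] C=[spool,node,mast,iron,gear]
Tick 6: prefer B, take valve from B; A=[-] B=[wedge,mesh] C=[spool,node,mast,iron,gear,valve]

Answer: 6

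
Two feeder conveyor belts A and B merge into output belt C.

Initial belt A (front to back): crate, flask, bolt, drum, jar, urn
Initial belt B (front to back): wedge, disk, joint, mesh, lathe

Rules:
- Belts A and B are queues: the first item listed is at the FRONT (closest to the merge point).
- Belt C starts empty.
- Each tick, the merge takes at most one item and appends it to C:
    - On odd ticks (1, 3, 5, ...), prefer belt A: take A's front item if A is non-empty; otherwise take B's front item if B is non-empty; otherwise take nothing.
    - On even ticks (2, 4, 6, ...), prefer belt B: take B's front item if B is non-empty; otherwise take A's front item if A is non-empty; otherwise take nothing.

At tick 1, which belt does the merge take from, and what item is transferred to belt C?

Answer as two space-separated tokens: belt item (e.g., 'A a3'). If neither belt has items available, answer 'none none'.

Answer: A crate

Derivation:
Tick 1: prefer A, take crate from A; A=[flask,bolt,drum,jar,urn] B=[wedge,disk,joint,mesh,lathe] C=[crate]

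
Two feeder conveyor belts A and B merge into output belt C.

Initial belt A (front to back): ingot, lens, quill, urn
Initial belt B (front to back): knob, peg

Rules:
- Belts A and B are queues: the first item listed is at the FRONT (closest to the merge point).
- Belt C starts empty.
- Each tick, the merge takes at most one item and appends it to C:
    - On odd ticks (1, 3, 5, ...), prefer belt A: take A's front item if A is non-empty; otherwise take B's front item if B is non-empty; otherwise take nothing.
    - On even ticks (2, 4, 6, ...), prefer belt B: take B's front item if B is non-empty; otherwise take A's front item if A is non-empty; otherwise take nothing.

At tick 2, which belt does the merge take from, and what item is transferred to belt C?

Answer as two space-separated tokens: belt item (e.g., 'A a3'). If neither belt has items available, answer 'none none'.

Tick 1: prefer A, take ingot from A; A=[lens,quill,urn] B=[knob,peg] C=[ingot]
Tick 2: prefer B, take knob from B; A=[lens,quill,urn] B=[peg] C=[ingot,knob]

Answer: B knob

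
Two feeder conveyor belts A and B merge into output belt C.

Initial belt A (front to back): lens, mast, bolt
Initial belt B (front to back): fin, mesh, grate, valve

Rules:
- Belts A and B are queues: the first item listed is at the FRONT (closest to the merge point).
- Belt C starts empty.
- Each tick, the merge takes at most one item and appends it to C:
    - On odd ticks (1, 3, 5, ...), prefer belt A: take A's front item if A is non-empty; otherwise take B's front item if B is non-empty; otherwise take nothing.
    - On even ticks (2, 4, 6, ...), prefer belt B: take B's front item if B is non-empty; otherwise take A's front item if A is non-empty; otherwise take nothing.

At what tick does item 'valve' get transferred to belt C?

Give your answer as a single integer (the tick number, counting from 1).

Answer: 7

Derivation:
Tick 1: prefer A, take lens from A; A=[mast,bolt] B=[fin,mesh,grate,valve] C=[lens]
Tick 2: prefer B, take fin from B; A=[mast,bolt] B=[mesh,grate,valve] C=[lens,fin]
Tick 3: prefer A, take mast from A; A=[bolt] B=[mesh,grate,valve] C=[lens,fin,mast]
Tick 4: prefer B, take mesh from B; A=[bolt] B=[grate,valve] C=[lens,fin,mast,mesh]
Tick 5: prefer A, take bolt from A; A=[-] B=[grate,valve] C=[lens,fin,mast,mesh,bolt]
Tick 6: prefer B, take grate from B; A=[-] B=[valve] C=[lens,fin,mast,mesh,bolt,grate]
Tick 7: prefer A, take valve from B; A=[-] B=[-] C=[lens,fin,mast,mesh,bolt,grate,valve]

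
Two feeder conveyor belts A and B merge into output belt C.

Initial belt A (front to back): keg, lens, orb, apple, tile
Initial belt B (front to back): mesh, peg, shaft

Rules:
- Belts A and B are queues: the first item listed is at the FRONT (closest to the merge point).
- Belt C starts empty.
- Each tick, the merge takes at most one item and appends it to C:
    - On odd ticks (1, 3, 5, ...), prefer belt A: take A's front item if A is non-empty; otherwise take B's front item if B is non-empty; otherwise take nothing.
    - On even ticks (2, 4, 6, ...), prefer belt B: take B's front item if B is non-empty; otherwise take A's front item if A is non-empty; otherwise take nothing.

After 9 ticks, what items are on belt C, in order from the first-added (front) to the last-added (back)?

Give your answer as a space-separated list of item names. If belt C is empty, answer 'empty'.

Answer: keg mesh lens peg orb shaft apple tile

Derivation:
Tick 1: prefer A, take keg from A; A=[lens,orb,apple,tile] B=[mesh,peg,shaft] C=[keg]
Tick 2: prefer B, take mesh from B; A=[lens,orb,apple,tile] B=[peg,shaft] C=[keg,mesh]
Tick 3: prefer A, take lens from A; A=[orb,apple,tile] B=[peg,shaft] C=[keg,mesh,lens]
Tick 4: prefer B, take peg from B; A=[orb,apple,tile] B=[shaft] C=[keg,mesh,lens,peg]
Tick 5: prefer A, take orb from A; A=[apple,tile] B=[shaft] C=[keg,mesh,lens,peg,orb]
Tick 6: prefer B, take shaft from B; A=[apple,tile] B=[-] C=[keg,mesh,lens,peg,orb,shaft]
Tick 7: prefer A, take apple from A; A=[tile] B=[-] C=[keg,mesh,lens,peg,orb,shaft,apple]
Tick 8: prefer B, take tile from A; A=[-] B=[-] C=[keg,mesh,lens,peg,orb,shaft,apple,tile]
Tick 9: prefer A, both empty, nothing taken; A=[-] B=[-] C=[keg,mesh,lens,peg,orb,shaft,apple,tile]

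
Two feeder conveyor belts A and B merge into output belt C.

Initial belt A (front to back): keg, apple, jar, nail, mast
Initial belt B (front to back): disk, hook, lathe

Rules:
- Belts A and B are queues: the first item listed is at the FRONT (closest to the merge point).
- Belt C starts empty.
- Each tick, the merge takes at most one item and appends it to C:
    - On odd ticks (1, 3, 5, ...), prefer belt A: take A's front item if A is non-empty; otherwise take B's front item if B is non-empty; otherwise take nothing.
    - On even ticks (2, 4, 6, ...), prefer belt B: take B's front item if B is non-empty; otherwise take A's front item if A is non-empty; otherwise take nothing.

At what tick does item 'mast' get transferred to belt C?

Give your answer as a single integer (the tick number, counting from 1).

Tick 1: prefer A, take keg from A; A=[apple,jar,nail,mast] B=[disk,hook,lathe] C=[keg]
Tick 2: prefer B, take disk from B; A=[apple,jar,nail,mast] B=[hook,lathe] C=[keg,disk]
Tick 3: prefer A, take apple from A; A=[jar,nail,mast] B=[hook,lathe] C=[keg,disk,apple]
Tick 4: prefer B, take hook from B; A=[jar,nail,mast] B=[lathe] C=[keg,disk,apple,hook]
Tick 5: prefer A, take jar from A; A=[nail,mast] B=[lathe] C=[keg,disk,apple,hook,jar]
Tick 6: prefer B, take lathe from B; A=[nail,mast] B=[-] C=[keg,disk,apple,hook,jar,lathe]
Tick 7: prefer A, take nail from A; A=[mast] B=[-] C=[keg,disk,apple,hook,jar,lathe,nail]
Tick 8: prefer B, take mast from A; A=[-] B=[-] C=[keg,disk,apple,hook,jar,lathe,nail,mast]

Answer: 8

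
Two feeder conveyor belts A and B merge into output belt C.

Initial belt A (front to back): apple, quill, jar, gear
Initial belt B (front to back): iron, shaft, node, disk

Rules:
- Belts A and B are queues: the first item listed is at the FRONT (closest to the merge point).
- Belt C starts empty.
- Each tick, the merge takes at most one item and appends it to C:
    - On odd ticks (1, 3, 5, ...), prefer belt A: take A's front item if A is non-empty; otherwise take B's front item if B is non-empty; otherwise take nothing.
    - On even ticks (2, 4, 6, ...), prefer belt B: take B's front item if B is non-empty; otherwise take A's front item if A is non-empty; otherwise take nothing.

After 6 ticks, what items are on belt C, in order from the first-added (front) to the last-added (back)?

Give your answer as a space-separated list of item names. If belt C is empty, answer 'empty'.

Tick 1: prefer A, take apple from A; A=[quill,jar,gear] B=[iron,shaft,node,disk] C=[apple]
Tick 2: prefer B, take iron from B; A=[quill,jar,gear] B=[shaft,node,disk] C=[apple,iron]
Tick 3: prefer A, take quill from A; A=[jar,gear] B=[shaft,node,disk] C=[apple,iron,quill]
Tick 4: prefer B, take shaft from B; A=[jar,gear] B=[node,disk] C=[apple,iron,quill,shaft]
Tick 5: prefer A, take jar from A; A=[gear] B=[node,disk] C=[apple,iron,quill,shaft,jar]
Tick 6: prefer B, take node from B; A=[gear] B=[disk] C=[apple,iron,quill,shaft,jar,node]

Answer: apple iron quill shaft jar node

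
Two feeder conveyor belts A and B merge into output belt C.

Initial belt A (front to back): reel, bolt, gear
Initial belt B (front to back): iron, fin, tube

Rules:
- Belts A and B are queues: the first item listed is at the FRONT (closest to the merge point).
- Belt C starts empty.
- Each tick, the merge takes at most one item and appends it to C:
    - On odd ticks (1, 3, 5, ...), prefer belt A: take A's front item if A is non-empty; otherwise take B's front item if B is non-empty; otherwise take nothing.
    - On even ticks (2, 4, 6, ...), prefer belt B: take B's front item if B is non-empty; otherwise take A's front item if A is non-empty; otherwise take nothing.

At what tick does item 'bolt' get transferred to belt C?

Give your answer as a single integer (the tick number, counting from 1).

Answer: 3

Derivation:
Tick 1: prefer A, take reel from A; A=[bolt,gear] B=[iron,fin,tube] C=[reel]
Tick 2: prefer B, take iron from B; A=[bolt,gear] B=[fin,tube] C=[reel,iron]
Tick 3: prefer A, take bolt from A; A=[gear] B=[fin,tube] C=[reel,iron,bolt]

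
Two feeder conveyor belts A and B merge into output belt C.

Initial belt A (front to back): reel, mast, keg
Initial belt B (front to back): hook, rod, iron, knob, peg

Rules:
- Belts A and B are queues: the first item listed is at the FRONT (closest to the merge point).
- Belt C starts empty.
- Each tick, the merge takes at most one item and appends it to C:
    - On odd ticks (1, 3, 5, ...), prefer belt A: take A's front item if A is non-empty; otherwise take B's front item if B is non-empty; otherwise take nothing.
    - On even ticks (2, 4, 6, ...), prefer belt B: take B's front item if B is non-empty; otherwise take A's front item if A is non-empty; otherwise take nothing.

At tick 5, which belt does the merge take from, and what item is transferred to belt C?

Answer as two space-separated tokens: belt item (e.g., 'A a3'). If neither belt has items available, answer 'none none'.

Tick 1: prefer A, take reel from A; A=[mast,keg] B=[hook,rod,iron,knob,peg] C=[reel]
Tick 2: prefer B, take hook from B; A=[mast,keg] B=[rod,iron,knob,peg] C=[reel,hook]
Tick 3: prefer A, take mast from A; A=[keg] B=[rod,iron,knob,peg] C=[reel,hook,mast]
Tick 4: prefer B, take rod from B; A=[keg] B=[iron,knob,peg] C=[reel,hook,mast,rod]
Tick 5: prefer A, take keg from A; A=[-] B=[iron,knob,peg] C=[reel,hook,mast,rod,keg]

Answer: A keg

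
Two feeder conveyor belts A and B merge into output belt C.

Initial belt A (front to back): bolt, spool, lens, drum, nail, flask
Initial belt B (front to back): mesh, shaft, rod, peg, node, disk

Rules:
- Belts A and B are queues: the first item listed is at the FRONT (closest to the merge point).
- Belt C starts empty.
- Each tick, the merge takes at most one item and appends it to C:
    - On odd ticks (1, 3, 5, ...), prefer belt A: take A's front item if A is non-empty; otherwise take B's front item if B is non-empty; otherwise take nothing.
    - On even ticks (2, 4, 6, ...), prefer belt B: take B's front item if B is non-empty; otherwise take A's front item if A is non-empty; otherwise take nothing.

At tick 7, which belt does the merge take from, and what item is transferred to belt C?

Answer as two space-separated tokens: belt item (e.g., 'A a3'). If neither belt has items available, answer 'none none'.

Tick 1: prefer A, take bolt from A; A=[spool,lens,drum,nail,flask] B=[mesh,shaft,rod,peg,node,disk] C=[bolt]
Tick 2: prefer B, take mesh from B; A=[spool,lens,drum,nail,flask] B=[shaft,rod,peg,node,disk] C=[bolt,mesh]
Tick 3: prefer A, take spool from A; A=[lens,drum,nail,flask] B=[shaft,rod,peg,node,disk] C=[bolt,mesh,spool]
Tick 4: prefer B, take shaft from B; A=[lens,drum,nail,flask] B=[rod,peg,node,disk] C=[bolt,mesh,spool,shaft]
Tick 5: prefer A, take lens from A; A=[drum,nail,flask] B=[rod,peg,node,disk] C=[bolt,mesh,spool,shaft,lens]
Tick 6: prefer B, take rod from B; A=[drum,nail,flask] B=[peg,node,disk] C=[bolt,mesh,spool,shaft,lens,rod]
Tick 7: prefer A, take drum from A; A=[nail,flask] B=[peg,node,disk] C=[bolt,mesh,spool,shaft,lens,rod,drum]

Answer: A drum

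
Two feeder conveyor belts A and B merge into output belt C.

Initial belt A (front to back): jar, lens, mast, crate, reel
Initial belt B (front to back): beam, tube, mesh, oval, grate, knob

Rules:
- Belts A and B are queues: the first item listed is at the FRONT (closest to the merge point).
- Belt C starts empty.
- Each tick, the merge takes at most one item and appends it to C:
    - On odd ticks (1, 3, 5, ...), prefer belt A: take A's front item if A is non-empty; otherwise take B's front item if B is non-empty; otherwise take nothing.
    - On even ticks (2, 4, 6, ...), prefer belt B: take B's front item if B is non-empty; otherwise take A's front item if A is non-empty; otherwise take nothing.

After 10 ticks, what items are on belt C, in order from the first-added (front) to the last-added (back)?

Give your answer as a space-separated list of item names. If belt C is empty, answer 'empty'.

Answer: jar beam lens tube mast mesh crate oval reel grate

Derivation:
Tick 1: prefer A, take jar from A; A=[lens,mast,crate,reel] B=[beam,tube,mesh,oval,grate,knob] C=[jar]
Tick 2: prefer B, take beam from B; A=[lens,mast,crate,reel] B=[tube,mesh,oval,grate,knob] C=[jar,beam]
Tick 3: prefer A, take lens from A; A=[mast,crate,reel] B=[tube,mesh,oval,grate,knob] C=[jar,beam,lens]
Tick 4: prefer B, take tube from B; A=[mast,crate,reel] B=[mesh,oval,grate,knob] C=[jar,beam,lens,tube]
Tick 5: prefer A, take mast from A; A=[crate,reel] B=[mesh,oval,grate,knob] C=[jar,beam,lens,tube,mast]
Tick 6: prefer B, take mesh from B; A=[crate,reel] B=[oval,grate,knob] C=[jar,beam,lens,tube,mast,mesh]
Tick 7: prefer A, take crate from A; A=[reel] B=[oval,grate,knob] C=[jar,beam,lens,tube,mast,mesh,crate]
Tick 8: prefer B, take oval from B; A=[reel] B=[grate,knob] C=[jar,beam,lens,tube,mast,mesh,crate,oval]
Tick 9: prefer A, take reel from A; A=[-] B=[grate,knob] C=[jar,beam,lens,tube,mast,mesh,crate,oval,reel]
Tick 10: prefer B, take grate from B; A=[-] B=[knob] C=[jar,beam,lens,tube,mast,mesh,crate,oval,reel,grate]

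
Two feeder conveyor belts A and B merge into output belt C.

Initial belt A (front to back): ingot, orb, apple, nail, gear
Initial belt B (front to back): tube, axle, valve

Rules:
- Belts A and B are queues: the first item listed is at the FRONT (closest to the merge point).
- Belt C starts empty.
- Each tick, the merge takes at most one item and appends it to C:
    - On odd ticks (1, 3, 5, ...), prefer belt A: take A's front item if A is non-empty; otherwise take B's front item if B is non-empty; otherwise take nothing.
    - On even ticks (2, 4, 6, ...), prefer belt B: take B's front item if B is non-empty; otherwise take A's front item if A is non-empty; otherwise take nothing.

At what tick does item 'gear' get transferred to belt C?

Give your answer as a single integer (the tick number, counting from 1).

Answer: 8

Derivation:
Tick 1: prefer A, take ingot from A; A=[orb,apple,nail,gear] B=[tube,axle,valve] C=[ingot]
Tick 2: prefer B, take tube from B; A=[orb,apple,nail,gear] B=[axle,valve] C=[ingot,tube]
Tick 3: prefer A, take orb from A; A=[apple,nail,gear] B=[axle,valve] C=[ingot,tube,orb]
Tick 4: prefer B, take axle from B; A=[apple,nail,gear] B=[valve] C=[ingot,tube,orb,axle]
Tick 5: prefer A, take apple from A; A=[nail,gear] B=[valve] C=[ingot,tube,orb,axle,apple]
Tick 6: prefer B, take valve from B; A=[nail,gear] B=[-] C=[ingot,tube,orb,axle,apple,valve]
Tick 7: prefer A, take nail from A; A=[gear] B=[-] C=[ingot,tube,orb,axle,apple,valve,nail]
Tick 8: prefer B, take gear from A; A=[-] B=[-] C=[ingot,tube,orb,axle,apple,valve,nail,gear]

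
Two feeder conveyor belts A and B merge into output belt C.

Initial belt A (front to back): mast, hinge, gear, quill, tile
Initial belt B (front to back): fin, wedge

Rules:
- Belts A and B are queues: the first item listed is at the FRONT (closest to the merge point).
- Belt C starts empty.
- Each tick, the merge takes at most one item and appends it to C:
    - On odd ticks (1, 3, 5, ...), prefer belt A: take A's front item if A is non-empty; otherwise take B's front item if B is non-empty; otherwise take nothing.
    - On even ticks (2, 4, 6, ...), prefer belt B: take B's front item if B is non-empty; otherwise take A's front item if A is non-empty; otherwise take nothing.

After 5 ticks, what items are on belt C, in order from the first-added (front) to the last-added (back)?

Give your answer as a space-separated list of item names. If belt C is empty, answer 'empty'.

Answer: mast fin hinge wedge gear

Derivation:
Tick 1: prefer A, take mast from A; A=[hinge,gear,quill,tile] B=[fin,wedge] C=[mast]
Tick 2: prefer B, take fin from B; A=[hinge,gear,quill,tile] B=[wedge] C=[mast,fin]
Tick 3: prefer A, take hinge from A; A=[gear,quill,tile] B=[wedge] C=[mast,fin,hinge]
Tick 4: prefer B, take wedge from B; A=[gear,quill,tile] B=[-] C=[mast,fin,hinge,wedge]
Tick 5: prefer A, take gear from A; A=[quill,tile] B=[-] C=[mast,fin,hinge,wedge,gear]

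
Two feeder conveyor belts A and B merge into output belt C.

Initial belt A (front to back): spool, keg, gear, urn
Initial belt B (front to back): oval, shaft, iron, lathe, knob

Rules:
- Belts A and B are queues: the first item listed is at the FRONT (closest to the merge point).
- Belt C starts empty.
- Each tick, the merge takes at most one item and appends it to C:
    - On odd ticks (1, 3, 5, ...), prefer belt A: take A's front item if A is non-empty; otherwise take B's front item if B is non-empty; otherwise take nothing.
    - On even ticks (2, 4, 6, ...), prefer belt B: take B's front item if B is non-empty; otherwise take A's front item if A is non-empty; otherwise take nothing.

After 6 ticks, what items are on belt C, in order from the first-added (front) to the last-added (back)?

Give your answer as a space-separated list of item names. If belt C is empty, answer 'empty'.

Tick 1: prefer A, take spool from A; A=[keg,gear,urn] B=[oval,shaft,iron,lathe,knob] C=[spool]
Tick 2: prefer B, take oval from B; A=[keg,gear,urn] B=[shaft,iron,lathe,knob] C=[spool,oval]
Tick 3: prefer A, take keg from A; A=[gear,urn] B=[shaft,iron,lathe,knob] C=[spool,oval,keg]
Tick 4: prefer B, take shaft from B; A=[gear,urn] B=[iron,lathe,knob] C=[spool,oval,keg,shaft]
Tick 5: prefer A, take gear from A; A=[urn] B=[iron,lathe,knob] C=[spool,oval,keg,shaft,gear]
Tick 6: prefer B, take iron from B; A=[urn] B=[lathe,knob] C=[spool,oval,keg,shaft,gear,iron]

Answer: spool oval keg shaft gear iron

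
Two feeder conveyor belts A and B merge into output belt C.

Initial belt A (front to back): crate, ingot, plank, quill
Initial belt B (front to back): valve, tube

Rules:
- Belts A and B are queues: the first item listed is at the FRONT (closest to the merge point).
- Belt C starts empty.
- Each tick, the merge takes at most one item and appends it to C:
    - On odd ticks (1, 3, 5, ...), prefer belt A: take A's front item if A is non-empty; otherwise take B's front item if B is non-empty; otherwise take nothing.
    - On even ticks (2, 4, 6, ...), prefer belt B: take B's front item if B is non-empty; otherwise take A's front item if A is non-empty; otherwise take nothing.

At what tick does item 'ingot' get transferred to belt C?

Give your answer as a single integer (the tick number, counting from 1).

Answer: 3

Derivation:
Tick 1: prefer A, take crate from A; A=[ingot,plank,quill] B=[valve,tube] C=[crate]
Tick 2: prefer B, take valve from B; A=[ingot,plank,quill] B=[tube] C=[crate,valve]
Tick 3: prefer A, take ingot from A; A=[plank,quill] B=[tube] C=[crate,valve,ingot]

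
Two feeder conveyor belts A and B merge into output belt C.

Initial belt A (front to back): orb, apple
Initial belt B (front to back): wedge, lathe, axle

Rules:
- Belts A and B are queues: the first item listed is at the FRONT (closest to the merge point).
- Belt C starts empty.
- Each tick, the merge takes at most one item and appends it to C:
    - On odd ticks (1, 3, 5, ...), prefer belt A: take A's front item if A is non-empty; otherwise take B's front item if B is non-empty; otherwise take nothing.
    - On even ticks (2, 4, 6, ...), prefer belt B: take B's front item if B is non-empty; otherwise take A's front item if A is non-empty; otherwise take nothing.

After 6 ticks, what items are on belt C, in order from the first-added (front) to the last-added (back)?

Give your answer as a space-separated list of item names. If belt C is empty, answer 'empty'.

Tick 1: prefer A, take orb from A; A=[apple] B=[wedge,lathe,axle] C=[orb]
Tick 2: prefer B, take wedge from B; A=[apple] B=[lathe,axle] C=[orb,wedge]
Tick 3: prefer A, take apple from A; A=[-] B=[lathe,axle] C=[orb,wedge,apple]
Tick 4: prefer B, take lathe from B; A=[-] B=[axle] C=[orb,wedge,apple,lathe]
Tick 5: prefer A, take axle from B; A=[-] B=[-] C=[orb,wedge,apple,lathe,axle]
Tick 6: prefer B, both empty, nothing taken; A=[-] B=[-] C=[orb,wedge,apple,lathe,axle]

Answer: orb wedge apple lathe axle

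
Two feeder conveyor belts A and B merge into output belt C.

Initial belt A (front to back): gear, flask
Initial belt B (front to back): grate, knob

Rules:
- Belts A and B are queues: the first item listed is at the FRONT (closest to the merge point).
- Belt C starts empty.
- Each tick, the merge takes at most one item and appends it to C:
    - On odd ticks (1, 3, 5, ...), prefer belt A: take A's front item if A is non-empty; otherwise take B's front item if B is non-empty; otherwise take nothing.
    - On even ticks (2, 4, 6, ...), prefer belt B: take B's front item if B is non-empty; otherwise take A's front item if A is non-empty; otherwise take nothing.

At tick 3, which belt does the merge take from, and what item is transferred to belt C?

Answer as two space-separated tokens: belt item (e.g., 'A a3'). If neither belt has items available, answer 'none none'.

Answer: A flask

Derivation:
Tick 1: prefer A, take gear from A; A=[flask] B=[grate,knob] C=[gear]
Tick 2: prefer B, take grate from B; A=[flask] B=[knob] C=[gear,grate]
Tick 3: prefer A, take flask from A; A=[-] B=[knob] C=[gear,grate,flask]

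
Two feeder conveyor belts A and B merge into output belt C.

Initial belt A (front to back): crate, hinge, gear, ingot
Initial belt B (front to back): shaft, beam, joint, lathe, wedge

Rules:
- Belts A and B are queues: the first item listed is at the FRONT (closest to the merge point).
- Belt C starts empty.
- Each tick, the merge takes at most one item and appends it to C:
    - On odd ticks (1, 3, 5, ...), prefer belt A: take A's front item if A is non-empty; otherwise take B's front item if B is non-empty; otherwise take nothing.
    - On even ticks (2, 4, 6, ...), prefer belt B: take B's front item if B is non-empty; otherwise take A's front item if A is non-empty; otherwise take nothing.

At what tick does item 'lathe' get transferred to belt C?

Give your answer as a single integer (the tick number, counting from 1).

Tick 1: prefer A, take crate from A; A=[hinge,gear,ingot] B=[shaft,beam,joint,lathe,wedge] C=[crate]
Tick 2: prefer B, take shaft from B; A=[hinge,gear,ingot] B=[beam,joint,lathe,wedge] C=[crate,shaft]
Tick 3: prefer A, take hinge from A; A=[gear,ingot] B=[beam,joint,lathe,wedge] C=[crate,shaft,hinge]
Tick 4: prefer B, take beam from B; A=[gear,ingot] B=[joint,lathe,wedge] C=[crate,shaft,hinge,beam]
Tick 5: prefer A, take gear from A; A=[ingot] B=[joint,lathe,wedge] C=[crate,shaft,hinge,beam,gear]
Tick 6: prefer B, take joint from B; A=[ingot] B=[lathe,wedge] C=[crate,shaft,hinge,beam,gear,joint]
Tick 7: prefer A, take ingot from A; A=[-] B=[lathe,wedge] C=[crate,shaft,hinge,beam,gear,joint,ingot]
Tick 8: prefer B, take lathe from B; A=[-] B=[wedge] C=[crate,shaft,hinge,beam,gear,joint,ingot,lathe]

Answer: 8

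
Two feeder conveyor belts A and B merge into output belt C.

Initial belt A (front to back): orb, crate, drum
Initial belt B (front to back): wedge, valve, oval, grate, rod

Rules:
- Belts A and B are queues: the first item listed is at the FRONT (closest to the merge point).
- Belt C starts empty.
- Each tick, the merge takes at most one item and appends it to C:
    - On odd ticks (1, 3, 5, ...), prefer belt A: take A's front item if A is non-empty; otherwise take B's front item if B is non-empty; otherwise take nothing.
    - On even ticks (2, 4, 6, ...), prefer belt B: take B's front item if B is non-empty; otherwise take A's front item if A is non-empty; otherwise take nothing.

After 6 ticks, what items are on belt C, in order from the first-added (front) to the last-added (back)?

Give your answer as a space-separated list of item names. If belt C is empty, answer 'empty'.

Answer: orb wedge crate valve drum oval

Derivation:
Tick 1: prefer A, take orb from A; A=[crate,drum] B=[wedge,valve,oval,grate,rod] C=[orb]
Tick 2: prefer B, take wedge from B; A=[crate,drum] B=[valve,oval,grate,rod] C=[orb,wedge]
Tick 3: prefer A, take crate from A; A=[drum] B=[valve,oval,grate,rod] C=[orb,wedge,crate]
Tick 4: prefer B, take valve from B; A=[drum] B=[oval,grate,rod] C=[orb,wedge,crate,valve]
Tick 5: prefer A, take drum from A; A=[-] B=[oval,grate,rod] C=[orb,wedge,crate,valve,drum]
Tick 6: prefer B, take oval from B; A=[-] B=[grate,rod] C=[orb,wedge,crate,valve,drum,oval]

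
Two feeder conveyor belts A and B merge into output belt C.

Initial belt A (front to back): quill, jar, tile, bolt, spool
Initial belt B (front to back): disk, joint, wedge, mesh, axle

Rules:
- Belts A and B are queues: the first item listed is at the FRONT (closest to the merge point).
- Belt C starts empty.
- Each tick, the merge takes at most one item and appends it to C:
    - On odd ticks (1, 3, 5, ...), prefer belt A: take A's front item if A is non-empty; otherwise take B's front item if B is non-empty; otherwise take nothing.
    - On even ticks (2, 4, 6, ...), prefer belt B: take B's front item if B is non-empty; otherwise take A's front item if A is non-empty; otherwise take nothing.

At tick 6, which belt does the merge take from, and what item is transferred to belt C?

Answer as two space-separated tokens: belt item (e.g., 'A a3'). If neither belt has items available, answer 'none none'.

Tick 1: prefer A, take quill from A; A=[jar,tile,bolt,spool] B=[disk,joint,wedge,mesh,axle] C=[quill]
Tick 2: prefer B, take disk from B; A=[jar,tile,bolt,spool] B=[joint,wedge,mesh,axle] C=[quill,disk]
Tick 3: prefer A, take jar from A; A=[tile,bolt,spool] B=[joint,wedge,mesh,axle] C=[quill,disk,jar]
Tick 4: prefer B, take joint from B; A=[tile,bolt,spool] B=[wedge,mesh,axle] C=[quill,disk,jar,joint]
Tick 5: prefer A, take tile from A; A=[bolt,spool] B=[wedge,mesh,axle] C=[quill,disk,jar,joint,tile]
Tick 6: prefer B, take wedge from B; A=[bolt,spool] B=[mesh,axle] C=[quill,disk,jar,joint,tile,wedge]

Answer: B wedge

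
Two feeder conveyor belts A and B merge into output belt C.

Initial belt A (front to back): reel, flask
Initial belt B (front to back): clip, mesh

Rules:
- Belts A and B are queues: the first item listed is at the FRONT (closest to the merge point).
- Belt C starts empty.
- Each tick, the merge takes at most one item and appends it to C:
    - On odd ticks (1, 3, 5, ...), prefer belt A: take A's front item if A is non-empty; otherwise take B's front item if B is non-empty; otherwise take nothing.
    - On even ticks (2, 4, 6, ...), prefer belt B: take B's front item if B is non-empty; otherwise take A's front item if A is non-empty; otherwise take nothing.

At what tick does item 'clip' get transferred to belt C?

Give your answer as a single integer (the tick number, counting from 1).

Answer: 2

Derivation:
Tick 1: prefer A, take reel from A; A=[flask] B=[clip,mesh] C=[reel]
Tick 2: prefer B, take clip from B; A=[flask] B=[mesh] C=[reel,clip]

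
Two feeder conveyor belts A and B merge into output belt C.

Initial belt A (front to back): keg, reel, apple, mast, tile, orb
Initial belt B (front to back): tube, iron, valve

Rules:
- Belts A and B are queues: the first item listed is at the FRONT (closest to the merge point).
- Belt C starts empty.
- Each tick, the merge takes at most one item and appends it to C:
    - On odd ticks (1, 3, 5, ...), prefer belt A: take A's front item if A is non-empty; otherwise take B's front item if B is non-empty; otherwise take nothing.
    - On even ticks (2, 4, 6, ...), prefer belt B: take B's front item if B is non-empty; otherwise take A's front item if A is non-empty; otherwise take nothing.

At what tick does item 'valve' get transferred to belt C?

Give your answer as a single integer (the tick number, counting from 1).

Answer: 6

Derivation:
Tick 1: prefer A, take keg from A; A=[reel,apple,mast,tile,orb] B=[tube,iron,valve] C=[keg]
Tick 2: prefer B, take tube from B; A=[reel,apple,mast,tile,orb] B=[iron,valve] C=[keg,tube]
Tick 3: prefer A, take reel from A; A=[apple,mast,tile,orb] B=[iron,valve] C=[keg,tube,reel]
Tick 4: prefer B, take iron from B; A=[apple,mast,tile,orb] B=[valve] C=[keg,tube,reel,iron]
Tick 5: prefer A, take apple from A; A=[mast,tile,orb] B=[valve] C=[keg,tube,reel,iron,apple]
Tick 6: prefer B, take valve from B; A=[mast,tile,orb] B=[-] C=[keg,tube,reel,iron,apple,valve]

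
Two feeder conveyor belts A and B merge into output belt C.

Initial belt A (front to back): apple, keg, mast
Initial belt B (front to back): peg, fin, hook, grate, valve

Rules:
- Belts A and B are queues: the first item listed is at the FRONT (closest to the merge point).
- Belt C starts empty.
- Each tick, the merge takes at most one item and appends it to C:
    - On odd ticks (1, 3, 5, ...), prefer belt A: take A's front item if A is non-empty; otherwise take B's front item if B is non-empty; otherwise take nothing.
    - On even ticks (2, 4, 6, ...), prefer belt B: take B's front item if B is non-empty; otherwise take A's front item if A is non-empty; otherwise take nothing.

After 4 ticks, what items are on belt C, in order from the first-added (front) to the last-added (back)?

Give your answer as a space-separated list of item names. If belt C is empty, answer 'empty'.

Answer: apple peg keg fin

Derivation:
Tick 1: prefer A, take apple from A; A=[keg,mast] B=[peg,fin,hook,grate,valve] C=[apple]
Tick 2: prefer B, take peg from B; A=[keg,mast] B=[fin,hook,grate,valve] C=[apple,peg]
Tick 3: prefer A, take keg from A; A=[mast] B=[fin,hook,grate,valve] C=[apple,peg,keg]
Tick 4: prefer B, take fin from B; A=[mast] B=[hook,grate,valve] C=[apple,peg,keg,fin]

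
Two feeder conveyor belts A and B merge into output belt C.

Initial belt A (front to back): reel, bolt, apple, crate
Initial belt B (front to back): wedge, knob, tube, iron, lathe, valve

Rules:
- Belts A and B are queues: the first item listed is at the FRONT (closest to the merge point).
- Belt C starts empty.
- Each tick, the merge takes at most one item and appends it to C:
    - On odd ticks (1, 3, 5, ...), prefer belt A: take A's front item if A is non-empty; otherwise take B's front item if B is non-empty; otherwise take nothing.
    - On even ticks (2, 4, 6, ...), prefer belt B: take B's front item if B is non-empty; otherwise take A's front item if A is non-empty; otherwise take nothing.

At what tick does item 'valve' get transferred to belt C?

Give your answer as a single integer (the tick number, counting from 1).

Tick 1: prefer A, take reel from A; A=[bolt,apple,crate] B=[wedge,knob,tube,iron,lathe,valve] C=[reel]
Tick 2: prefer B, take wedge from B; A=[bolt,apple,crate] B=[knob,tube,iron,lathe,valve] C=[reel,wedge]
Tick 3: prefer A, take bolt from A; A=[apple,crate] B=[knob,tube,iron,lathe,valve] C=[reel,wedge,bolt]
Tick 4: prefer B, take knob from B; A=[apple,crate] B=[tube,iron,lathe,valve] C=[reel,wedge,bolt,knob]
Tick 5: prefer A, take apple from A; A=[crate] B=[tube,iron,lathe,valve] C=[reel,wedge,bolt,knob,apple]
Tick 6: prefer B, take tube from B; A=[crate] B=[iron,lathe,valve] C=[reel,wedge,bolt,knob,apple,tube]
Tick 7: prefer A, take crate from A; A=[-] B=[iron,lathe,valve] C=[reel,wedge,bolt,knob,apple,tube,crate]
Tick 8: prefer B, take iron from B; A=[-] B=[lathe,valve] C=[reel,wedge,bolt,knob,apple,tube,crate,iron]
Tick 9: prefer A, take lathe from B; A=[-] B=[valve] C=[reel,wedge,bolt,knob,apple,tube,crate,iron,lathe]
Tick 10: prefer B, take valve from B; A=[-] B=[-] C=[reel,wedge,bolt,knob,apple,tube,crate,iron,lathe,valve]

Answer: 10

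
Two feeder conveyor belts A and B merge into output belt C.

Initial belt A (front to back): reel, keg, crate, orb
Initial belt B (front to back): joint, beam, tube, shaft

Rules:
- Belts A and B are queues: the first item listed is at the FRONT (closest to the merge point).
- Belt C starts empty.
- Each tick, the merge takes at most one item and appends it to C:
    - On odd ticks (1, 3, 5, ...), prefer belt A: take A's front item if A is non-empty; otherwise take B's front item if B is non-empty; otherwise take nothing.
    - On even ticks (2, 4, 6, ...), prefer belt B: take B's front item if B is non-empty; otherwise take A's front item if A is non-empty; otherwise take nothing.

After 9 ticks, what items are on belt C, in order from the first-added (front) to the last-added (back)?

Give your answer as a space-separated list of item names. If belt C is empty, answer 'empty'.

Answer: reel joint keg beam crate tube orb shaft

Derivation:
Tick 1: prefer A, take reel from A; A=[keg,crate,orb] B=[joint,beam,tube,shaft] C=[reel]
Tick 2: prefer B, take joint from B; A=[keg,crate,orb] B=[beam,tube,shaft] C=[reel,joint]
Tick 3: prefer A, take keg from A; A=[crate,orb] B=[beam,tube,shaft] C=[reel,joint,keg]
Tick 4: prefer B, take beam from B; A=[crate,orb] B=[tube,shaft] C=[reel,joint,keg,beam]
Tick 5: prefer A, take crate from A; A=[orb] B=[tube,shaft] C=[reel,joint,keg,beam,crate]
Tick 6: prefer B, take tube from B; A=[orb] B=[shaft] C=[reel,joint,keg,beam,crate,tube]
Tick 7: prefer A, take orb from A; A=[-] B=[shaft] C=[reel,joint,keg,beam,crate,tube,orb]
Tick 8: prefer B, take shaft from B; A=[-] B=[-] C=[reel,joint,keg,beam,crate,tube,orb,shaft]
Tick 9: prefer A, both empty, nothing taken; A=[-] B=[-] C=[reel,joint,keg,beam,crate,tube,orb,shaft]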